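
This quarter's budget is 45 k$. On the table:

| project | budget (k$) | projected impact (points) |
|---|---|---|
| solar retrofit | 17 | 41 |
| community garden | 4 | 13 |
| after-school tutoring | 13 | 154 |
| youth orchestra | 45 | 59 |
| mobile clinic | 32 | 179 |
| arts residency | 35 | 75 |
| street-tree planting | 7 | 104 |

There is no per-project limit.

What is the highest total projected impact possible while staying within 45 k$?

624

Density check — street-tree planting 14.86, after-school tutoring 11.85, mobile clinic 5.59, community garden 3.25 are the best per k$.
Taking 6×street-tree planting: 42 k$ used, 624 in projected impact.
Nothing else within 45 k$ beats 624.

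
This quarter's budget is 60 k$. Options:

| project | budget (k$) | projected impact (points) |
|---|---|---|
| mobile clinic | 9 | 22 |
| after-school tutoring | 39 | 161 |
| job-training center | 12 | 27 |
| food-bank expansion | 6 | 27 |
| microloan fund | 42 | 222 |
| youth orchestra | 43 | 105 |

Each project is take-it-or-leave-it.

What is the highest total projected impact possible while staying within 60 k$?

276

Filling by ratio: mobile clinic + food-bank expansion + microloan fund for 271, with 3 k$ left unused.
The 9 k$ tied up in mobile clinic is better spent on job-training center — total rises to 276 (60 k$).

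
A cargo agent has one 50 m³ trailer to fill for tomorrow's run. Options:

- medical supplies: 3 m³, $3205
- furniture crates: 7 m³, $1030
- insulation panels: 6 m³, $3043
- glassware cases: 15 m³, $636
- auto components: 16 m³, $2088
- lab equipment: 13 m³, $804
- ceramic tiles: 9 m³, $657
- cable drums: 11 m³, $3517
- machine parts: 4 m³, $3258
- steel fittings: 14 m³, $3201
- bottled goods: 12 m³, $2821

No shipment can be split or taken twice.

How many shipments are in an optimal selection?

The maximum revenue within 50 m³ is 19045.
One optimal bundle: medical supplies + insulation panels + cable drums + machine parts + steel fittings + bottled goods (50 m³).
All optima have 6 shipments.

6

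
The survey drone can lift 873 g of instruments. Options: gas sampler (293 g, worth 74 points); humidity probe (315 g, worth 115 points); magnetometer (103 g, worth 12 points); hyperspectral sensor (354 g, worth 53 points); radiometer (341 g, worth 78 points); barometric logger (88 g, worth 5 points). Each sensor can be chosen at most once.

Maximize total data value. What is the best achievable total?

Filling by ratio: gas sampler + humidity probe + magnetometer + barometric logger for 206, with 74 g left unused.
Replace gas sampler with radiometer: the trade gains 4 net, giving 210 at 847 g.
Runner-up gas sampler + humidity probe + magnetometer + barometric logger tops out at 206.

210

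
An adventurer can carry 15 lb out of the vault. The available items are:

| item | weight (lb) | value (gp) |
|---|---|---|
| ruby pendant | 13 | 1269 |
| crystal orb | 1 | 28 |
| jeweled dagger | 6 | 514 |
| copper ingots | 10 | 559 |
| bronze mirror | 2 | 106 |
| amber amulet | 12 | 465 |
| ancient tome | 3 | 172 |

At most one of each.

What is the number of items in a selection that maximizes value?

2

The maximum value within 15 lb is 1375.
For example ruby pendant + bronze mirror achieves it, using 15 lb.
Any selection reaching 1375 contains exactly 2 items.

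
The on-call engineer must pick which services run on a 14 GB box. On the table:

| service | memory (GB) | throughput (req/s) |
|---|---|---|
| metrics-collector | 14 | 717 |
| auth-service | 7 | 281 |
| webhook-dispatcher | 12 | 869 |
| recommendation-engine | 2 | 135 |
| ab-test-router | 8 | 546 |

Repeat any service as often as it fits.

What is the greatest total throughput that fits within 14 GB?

1004

Taking webhook-dispatcher + recommendation-engine: 14 GB used, 1004 in throughput.
Nothing else within 14 GB beats 1004.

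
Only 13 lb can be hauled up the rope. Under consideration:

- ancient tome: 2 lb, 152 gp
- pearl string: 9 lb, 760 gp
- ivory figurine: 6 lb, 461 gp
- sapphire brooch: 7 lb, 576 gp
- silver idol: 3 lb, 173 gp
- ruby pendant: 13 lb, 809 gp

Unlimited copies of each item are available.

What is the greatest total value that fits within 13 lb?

The ratio ordering already packs tightly: 2×ancient tome + pearl string, 13 lb, 1064.
That's the maximum — no swap from here does better than 1064.

1064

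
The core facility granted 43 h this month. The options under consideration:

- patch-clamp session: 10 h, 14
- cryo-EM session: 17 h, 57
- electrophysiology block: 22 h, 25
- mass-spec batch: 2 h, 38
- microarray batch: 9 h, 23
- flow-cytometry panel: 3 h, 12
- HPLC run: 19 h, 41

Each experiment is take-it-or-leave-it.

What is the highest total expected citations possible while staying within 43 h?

Ranking by ratio (expected citations/h): mass-spec batch 19.00, flow-cytometry panel 4.00, cryo-EM session 3.35.
Filling by ratio: patch-clamp session + cryo-EM session + mass-spec batch + microarray batch + flow-cytometry panel for 144, with 2 h left unused.
The 19 h tied up in patch-clamp session and microarray batch is better spent on HPLC run — total rises to 148 (41 h).

148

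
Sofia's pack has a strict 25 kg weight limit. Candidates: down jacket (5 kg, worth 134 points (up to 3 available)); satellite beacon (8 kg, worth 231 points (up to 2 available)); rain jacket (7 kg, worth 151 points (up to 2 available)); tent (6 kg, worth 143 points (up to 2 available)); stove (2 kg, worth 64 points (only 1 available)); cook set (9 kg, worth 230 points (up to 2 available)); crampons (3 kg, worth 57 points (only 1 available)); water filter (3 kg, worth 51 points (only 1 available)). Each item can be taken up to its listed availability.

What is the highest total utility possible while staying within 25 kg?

697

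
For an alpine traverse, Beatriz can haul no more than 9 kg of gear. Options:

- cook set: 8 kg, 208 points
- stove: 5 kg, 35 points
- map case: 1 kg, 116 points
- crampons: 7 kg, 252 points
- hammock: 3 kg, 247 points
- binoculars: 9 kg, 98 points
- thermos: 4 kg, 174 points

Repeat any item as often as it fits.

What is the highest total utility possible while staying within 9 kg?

9×map case uses 9 of the 9 kg and totals 1044.

1044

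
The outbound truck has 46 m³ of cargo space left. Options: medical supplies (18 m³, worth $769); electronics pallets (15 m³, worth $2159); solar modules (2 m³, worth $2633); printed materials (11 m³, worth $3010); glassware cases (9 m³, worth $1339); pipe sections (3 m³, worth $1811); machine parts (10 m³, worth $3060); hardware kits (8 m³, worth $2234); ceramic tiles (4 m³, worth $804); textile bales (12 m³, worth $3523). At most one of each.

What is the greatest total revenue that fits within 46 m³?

Taking solar modules + printed materials + pipe sections + machine parts + hardware kits + textile bales: 46 m³ used, 16271 in revenue.

16271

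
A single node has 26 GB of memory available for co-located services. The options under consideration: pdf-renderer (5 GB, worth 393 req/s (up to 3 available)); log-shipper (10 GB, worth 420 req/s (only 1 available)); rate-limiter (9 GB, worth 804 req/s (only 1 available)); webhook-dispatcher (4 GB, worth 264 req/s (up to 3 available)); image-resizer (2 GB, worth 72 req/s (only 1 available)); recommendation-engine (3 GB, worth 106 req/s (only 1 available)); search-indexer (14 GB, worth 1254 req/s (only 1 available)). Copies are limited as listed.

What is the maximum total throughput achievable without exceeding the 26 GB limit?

Density check — search-indexer 89.57, rate-limiter 89.33, pdf-renderer 78.60 are the best per GB.
The ratio heuristic lands on rate-limiter + image-resizer + search-indexer (2130) but leaves 1 GB idle.
Replace image-resizer with recommendation-engine: the trade gains 34 net, giving 2164 at 26 GB.
Every other selection either busts 26 GB or exceeds an availability limit or fails to beat 2164.

2164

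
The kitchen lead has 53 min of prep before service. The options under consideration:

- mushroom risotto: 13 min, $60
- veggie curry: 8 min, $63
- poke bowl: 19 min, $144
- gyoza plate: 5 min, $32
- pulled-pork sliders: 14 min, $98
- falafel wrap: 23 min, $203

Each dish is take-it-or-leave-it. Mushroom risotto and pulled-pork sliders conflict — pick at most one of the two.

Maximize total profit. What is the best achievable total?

410

Ranking by ratio (profit/min): falafel wrap 8.83, veggie curry 7.88, poke bowl 7.58, pulled-pork sliders 7.00.
Veggie curry + poke bowl + falafel wrap uses 50 of the 53 min and totals 410.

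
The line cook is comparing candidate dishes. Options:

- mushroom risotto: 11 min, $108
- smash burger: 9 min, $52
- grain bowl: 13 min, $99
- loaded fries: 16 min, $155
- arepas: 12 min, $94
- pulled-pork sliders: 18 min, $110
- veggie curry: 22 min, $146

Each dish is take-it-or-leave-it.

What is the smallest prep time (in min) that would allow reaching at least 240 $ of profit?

Minimise min subject to total profit ≥ 240.
mushroom risotto + loaded fries: 263 profit at 27 min.
No combination under 27 min hits 240.

27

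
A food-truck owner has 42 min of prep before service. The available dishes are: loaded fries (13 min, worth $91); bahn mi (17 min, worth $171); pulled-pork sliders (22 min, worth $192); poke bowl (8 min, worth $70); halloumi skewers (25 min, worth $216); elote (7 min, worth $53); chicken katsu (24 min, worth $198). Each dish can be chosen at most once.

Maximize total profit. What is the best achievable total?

Filling by ratio: bahn mi + poke bowl + elote for 294, with 10 min left unused.
Replace poke bowl and elote with halloumi skewers: the trade gains 93 net, giving 387 at 42 min.

387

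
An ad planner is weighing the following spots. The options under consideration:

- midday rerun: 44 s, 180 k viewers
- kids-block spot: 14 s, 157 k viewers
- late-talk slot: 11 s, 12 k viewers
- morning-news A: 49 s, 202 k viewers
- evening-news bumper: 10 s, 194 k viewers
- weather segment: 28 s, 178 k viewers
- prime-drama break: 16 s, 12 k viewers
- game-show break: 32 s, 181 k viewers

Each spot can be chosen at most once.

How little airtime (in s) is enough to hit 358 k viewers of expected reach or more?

35

Look for the lowest-airtime combination reaching 358.
kids-block spot + late-talk slot + evening-news bumper: 363 expected reach at 35 s.
Any bundle with less than 35 s falls short of 358.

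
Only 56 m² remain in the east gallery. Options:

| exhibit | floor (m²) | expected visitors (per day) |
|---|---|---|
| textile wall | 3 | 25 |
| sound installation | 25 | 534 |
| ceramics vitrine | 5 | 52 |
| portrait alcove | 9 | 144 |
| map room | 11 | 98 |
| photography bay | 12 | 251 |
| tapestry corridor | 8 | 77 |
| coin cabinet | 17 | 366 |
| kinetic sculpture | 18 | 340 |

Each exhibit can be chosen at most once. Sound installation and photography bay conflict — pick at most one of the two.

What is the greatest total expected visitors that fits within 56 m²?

1101

Ranking by ratio (expected visitors/m²): coin cabinet 21.53, sound installation 21.36, photography bay 20.92.
Portrait alcove + photography bay + coin cabinet + kinetic sculpture uses 56 of the 56 m² and totals 1101.
Every other selection either busts 56 m² or breaks a pairing rule or fails to beat 1101.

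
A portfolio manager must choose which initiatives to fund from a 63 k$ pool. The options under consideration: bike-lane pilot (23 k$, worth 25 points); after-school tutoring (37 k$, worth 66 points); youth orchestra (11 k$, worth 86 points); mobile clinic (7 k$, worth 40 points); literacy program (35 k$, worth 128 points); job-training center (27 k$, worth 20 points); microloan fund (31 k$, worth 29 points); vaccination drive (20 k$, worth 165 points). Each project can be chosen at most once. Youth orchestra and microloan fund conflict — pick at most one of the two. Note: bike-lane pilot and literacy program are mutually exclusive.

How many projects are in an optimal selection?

3

Optimal total is 333.
For example mobile clinic + literacy program + vaccination drive achieves it, using 62 k$.
All optima have 3 projects.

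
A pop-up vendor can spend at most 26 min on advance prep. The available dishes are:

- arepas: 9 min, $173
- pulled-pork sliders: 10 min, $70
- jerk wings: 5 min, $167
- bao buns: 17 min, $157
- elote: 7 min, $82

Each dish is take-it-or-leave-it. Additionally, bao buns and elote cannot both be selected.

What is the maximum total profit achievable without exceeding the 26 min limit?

422

Arepas + jerk wings + elote uses 21 of the 26 min and totals 422.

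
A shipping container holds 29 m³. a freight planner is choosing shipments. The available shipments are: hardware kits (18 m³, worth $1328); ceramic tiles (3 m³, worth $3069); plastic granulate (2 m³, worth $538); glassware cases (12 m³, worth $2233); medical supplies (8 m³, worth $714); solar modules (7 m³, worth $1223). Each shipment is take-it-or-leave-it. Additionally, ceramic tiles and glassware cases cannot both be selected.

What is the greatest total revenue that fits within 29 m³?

5620

By revenue per m³: ceramic tiles 1023.00, plastic granulate 269.00, glassware cases 186.08 lead.
Best packing: hardware kits + ceramic tiles + solar modules — 28 m³, 5620 total.
Next best is ceramic tiles + plastic granulate + medical supplies + solar modules at 5544 (20 m³) — short by 76.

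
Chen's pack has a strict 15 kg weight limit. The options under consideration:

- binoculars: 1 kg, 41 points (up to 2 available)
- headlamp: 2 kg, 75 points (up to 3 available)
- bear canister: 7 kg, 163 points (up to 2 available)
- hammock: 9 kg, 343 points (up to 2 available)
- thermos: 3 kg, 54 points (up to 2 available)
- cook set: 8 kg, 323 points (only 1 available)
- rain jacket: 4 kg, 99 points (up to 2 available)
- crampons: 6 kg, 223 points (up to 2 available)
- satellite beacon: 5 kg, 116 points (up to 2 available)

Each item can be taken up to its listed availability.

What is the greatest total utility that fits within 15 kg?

By utility per kg: binoculars 41.00, cook set 40.38, hammock 38.11, headlamp 37.50 lead.
A density-first pass picks 2×binoculars + 2×headlamp + cook set — 555 at 14 kg.
The 1 kg tied up in binoculars is better spent on headlamp — total rises to 589 (15 kg).
Every other selection either busts 15 kg or exceeds an availability limit or fails to beat 589.

589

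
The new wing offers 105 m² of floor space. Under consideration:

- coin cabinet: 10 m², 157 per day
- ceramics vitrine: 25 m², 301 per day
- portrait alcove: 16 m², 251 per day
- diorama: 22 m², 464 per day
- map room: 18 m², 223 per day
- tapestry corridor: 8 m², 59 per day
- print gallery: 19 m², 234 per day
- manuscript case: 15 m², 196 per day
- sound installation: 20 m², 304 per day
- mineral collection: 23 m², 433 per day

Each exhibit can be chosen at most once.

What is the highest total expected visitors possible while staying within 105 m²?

1735

A density-first pass picks coin cabinet + portrait alcove + diorama + tapestry corridor + sound installation + mineral collection — 1668 at 99 m².
Replace tapestry corridor and sound installation with print gallery + manuscript case: the trade gains 67 net, giving 1735 at 105 m².
Runner-up coin cabinet + portrait alcove + diorama + map room + manuscript case + mineral collection tops out at 1724.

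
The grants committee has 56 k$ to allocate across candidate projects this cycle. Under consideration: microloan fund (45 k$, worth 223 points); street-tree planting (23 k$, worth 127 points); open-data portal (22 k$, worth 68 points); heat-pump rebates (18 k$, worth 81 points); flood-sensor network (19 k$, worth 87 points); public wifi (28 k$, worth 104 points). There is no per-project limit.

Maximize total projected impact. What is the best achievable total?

255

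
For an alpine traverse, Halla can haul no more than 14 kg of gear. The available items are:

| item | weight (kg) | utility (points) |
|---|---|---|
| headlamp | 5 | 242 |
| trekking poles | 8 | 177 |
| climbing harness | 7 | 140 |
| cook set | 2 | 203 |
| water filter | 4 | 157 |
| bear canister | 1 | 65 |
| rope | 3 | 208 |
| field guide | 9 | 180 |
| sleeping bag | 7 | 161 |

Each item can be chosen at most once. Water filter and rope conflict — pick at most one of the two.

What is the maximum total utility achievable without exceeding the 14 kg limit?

The ratio ordering already packs tightly: headlamp + cook set + bear canister + rope, 11 kg, 718.

718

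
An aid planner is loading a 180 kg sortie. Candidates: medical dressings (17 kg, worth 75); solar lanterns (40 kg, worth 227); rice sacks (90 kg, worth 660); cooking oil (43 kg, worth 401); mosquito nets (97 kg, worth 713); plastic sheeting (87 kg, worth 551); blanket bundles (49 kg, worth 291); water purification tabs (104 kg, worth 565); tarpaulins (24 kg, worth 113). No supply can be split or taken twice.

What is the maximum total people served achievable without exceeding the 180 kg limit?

The ratio ordering already packs tightly: solar lanterns + cooking oil + mosquito nets, 180 kg, 1341.

1341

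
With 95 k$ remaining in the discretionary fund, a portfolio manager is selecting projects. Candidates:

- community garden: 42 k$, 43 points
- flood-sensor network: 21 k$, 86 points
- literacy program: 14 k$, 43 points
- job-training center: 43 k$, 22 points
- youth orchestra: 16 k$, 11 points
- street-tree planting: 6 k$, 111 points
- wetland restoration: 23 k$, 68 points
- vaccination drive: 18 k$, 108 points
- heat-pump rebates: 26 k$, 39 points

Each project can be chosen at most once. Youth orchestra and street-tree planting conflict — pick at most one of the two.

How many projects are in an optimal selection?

5

Best achievable projected impact is 416.
flood-sensor network + literacy program + street-tree planting + wetland restoration + vaccination drive hits 416 at 82 k$.
Any selection reaching 416 contains exactly 5 projects.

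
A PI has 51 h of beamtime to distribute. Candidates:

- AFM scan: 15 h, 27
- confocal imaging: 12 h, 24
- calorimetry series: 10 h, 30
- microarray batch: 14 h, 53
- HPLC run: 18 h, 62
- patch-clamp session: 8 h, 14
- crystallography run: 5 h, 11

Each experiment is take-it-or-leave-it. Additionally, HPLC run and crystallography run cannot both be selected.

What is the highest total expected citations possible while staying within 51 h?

159

Calorimetry series + microarray batch + HPLC run + patch-clamp session uses 50 of the 51 h and totals 159.
Every other selection either busts 51 h or breaks a pairing rule or fails to beat 159.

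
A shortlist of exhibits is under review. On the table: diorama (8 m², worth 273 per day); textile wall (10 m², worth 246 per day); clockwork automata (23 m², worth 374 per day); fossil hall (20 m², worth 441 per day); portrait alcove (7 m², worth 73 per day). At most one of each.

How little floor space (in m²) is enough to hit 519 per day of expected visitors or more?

Minimise m² subject to total expected visitors ≥ 519.
diorama + textile wall reaches 519 using 18 m².
No combination under 18 m² hits 519.

18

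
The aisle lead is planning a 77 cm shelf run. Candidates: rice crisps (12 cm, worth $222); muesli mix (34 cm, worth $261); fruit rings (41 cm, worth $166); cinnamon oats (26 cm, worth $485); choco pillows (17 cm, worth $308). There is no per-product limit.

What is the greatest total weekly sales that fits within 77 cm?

The ratio heuristic lands on 2×rice crisps + 2×cinnamon oats (1414) but leaves 1 cm idle.
The 52 cm tied up in 2×cinnamon oats is better spent on 3×rice crisps + choco pillows — total rises to 1418 (77 cm).
No other feasible combination exceeds 1418.

1418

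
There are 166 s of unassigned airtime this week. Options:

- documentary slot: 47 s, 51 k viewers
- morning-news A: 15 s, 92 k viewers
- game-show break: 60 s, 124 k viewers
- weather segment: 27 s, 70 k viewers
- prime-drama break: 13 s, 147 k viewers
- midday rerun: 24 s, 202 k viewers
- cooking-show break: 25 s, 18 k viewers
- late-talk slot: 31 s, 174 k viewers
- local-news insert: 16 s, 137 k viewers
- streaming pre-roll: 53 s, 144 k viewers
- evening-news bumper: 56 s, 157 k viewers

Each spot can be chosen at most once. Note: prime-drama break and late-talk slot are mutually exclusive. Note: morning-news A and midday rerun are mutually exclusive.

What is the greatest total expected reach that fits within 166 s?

787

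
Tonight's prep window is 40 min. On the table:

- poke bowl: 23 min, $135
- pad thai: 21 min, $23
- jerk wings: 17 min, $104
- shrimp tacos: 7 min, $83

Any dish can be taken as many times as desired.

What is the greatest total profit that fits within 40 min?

Ranking by ratio (profit/min): shrimp tacos 11.86, jerk wings 6.12, poke bowl 5.87, pad thai 1.10.
5×shrimp tacos uses 35 of the 40 min and totals 415.
Nothing else within 40 min beats 415.

415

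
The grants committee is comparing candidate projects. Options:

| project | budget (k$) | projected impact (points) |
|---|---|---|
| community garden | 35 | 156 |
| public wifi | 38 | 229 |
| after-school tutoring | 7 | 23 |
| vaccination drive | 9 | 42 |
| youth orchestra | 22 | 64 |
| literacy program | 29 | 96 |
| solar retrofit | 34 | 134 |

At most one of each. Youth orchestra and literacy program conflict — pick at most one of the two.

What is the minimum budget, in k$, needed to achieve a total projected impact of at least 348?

72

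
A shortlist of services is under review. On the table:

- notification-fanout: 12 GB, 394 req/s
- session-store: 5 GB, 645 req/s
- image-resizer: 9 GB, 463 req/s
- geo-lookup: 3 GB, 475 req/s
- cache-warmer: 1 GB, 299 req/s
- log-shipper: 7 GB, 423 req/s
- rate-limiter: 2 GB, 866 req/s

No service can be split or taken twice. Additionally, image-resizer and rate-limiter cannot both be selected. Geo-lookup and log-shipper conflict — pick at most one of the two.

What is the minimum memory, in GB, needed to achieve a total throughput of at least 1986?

Need the lightest bundle worth ≥ 1986.
session-store + geo-lookup + rate-limiter: 1986 throughput at 10 GB.
Below 10 GB the best achievable stays under 1986.

10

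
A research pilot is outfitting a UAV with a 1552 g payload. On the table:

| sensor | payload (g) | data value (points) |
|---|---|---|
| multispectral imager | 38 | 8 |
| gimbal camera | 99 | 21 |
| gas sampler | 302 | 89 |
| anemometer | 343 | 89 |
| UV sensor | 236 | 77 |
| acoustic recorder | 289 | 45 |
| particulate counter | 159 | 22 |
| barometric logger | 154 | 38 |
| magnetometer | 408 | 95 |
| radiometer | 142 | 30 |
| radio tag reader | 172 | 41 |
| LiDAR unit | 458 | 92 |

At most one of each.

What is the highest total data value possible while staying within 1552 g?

Filling by ratio: multispectral imager + gimbal camera + gas sampler + anemometer + UV sensor + barometric logger + radiometer + radio tag reader for 393, with 66 g left unused.
Dropping multispectral imager and radiometer and radio tag reader frees 352 g; slotting in magnetometer (408 g) lifts the total to 409 at 1542 g.

409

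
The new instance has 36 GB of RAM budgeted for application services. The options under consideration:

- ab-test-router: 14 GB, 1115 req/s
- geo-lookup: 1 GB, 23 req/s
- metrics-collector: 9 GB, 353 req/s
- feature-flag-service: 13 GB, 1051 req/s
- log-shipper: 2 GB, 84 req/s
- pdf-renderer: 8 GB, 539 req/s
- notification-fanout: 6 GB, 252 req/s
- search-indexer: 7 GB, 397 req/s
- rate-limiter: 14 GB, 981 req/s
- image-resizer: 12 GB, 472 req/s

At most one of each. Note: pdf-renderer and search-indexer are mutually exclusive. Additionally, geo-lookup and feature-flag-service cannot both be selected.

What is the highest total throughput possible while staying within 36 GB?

2705

Ab-test-router + feature-flag-service + pdf-renderer uses 35 of the 36 GB and totals 2705.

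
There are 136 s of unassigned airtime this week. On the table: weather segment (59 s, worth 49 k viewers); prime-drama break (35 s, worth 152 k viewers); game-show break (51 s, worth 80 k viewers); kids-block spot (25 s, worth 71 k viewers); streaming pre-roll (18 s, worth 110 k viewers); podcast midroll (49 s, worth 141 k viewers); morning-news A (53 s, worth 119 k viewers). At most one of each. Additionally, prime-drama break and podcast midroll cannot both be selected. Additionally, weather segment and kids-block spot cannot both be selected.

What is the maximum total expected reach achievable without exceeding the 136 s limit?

452

Prime-drama break + kids-block spot + streaming pre-roll + morning-news A uses 131 of the 136 s and totals 452.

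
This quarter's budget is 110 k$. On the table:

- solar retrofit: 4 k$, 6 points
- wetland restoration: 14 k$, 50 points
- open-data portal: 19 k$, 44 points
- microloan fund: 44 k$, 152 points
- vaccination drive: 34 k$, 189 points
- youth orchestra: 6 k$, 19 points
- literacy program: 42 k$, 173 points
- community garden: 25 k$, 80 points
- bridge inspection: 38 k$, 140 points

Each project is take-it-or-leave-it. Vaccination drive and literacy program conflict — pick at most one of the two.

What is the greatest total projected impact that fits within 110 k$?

Best packing: microloan fund + vaccination drive + youth orchestra + community garden — 109 k$, 440 total.
The closest alternative, solar retrofit + vaccination drive + youth orchestra + community garden + bridge inspection, reaches only 434.

440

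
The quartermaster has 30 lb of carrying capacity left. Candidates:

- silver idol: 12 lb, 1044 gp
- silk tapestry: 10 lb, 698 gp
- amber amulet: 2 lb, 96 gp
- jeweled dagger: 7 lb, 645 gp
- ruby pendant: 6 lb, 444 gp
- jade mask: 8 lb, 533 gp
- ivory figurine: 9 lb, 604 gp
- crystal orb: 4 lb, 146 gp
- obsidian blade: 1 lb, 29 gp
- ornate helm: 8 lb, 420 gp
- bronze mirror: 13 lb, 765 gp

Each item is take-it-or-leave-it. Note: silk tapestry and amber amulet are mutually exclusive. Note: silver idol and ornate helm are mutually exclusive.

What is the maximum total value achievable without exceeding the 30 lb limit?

By value per lb: jeweled dagger 92.14, silver idol 87.00, ruby pendant 74.00 lead.
A density-first pass picks silver idol + amber amulet + jeweled dagger + ruby pendant + obsidian blade — 2258 at 28 lb.
The 8 lb tied up in amber amulet and ruby pendant is better spent on silk tapestry — total rises to 2416 (30 lb).
The closest alternative, silver idol + amber amulet + jeweled dagger + ivory figurine, reaches only 2389.

2416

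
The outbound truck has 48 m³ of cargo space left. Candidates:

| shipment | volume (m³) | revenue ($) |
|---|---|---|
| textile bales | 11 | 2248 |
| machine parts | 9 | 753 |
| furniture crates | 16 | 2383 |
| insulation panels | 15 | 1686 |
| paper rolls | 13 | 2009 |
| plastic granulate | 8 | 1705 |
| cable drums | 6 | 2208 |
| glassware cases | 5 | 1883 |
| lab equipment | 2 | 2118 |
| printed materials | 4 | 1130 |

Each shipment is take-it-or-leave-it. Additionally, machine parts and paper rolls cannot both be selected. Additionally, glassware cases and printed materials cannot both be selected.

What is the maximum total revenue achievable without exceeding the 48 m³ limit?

12545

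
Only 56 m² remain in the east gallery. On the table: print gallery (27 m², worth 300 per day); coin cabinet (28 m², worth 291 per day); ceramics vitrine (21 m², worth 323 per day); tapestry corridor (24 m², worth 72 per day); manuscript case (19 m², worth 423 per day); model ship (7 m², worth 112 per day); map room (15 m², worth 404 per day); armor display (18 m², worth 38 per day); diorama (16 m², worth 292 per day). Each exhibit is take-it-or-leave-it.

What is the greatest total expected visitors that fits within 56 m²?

1150

By expected visitors per m²: map room 26.93, manuscript case 22.26, diorama 18.25, model ship 16.00 lead.
A density-first pass picks manuscript case + map room + diorama — 1119 at 50 m².
Replace diorama with ceramics vitrine: the trade gains 31 net, giving 1150 at 55 m².
That's the maximum — no swap from here does better than 1150.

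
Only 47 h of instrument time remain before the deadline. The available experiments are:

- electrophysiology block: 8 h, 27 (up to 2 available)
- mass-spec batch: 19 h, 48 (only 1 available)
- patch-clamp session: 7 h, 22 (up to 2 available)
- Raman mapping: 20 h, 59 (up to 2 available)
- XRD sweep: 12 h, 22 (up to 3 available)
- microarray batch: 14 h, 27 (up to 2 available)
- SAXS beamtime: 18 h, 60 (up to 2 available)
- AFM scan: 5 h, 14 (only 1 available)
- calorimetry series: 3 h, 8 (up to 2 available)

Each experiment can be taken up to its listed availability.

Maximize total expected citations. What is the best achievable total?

Density check — electrophysiology block 3.38, SAXS beamtime 3.33, patch-clamp session 3.14 are the best per h.
Filling by ratio: 2×electrophysiology block + patch-clamp session + SAXS beamtime + AFM scan for 150, with 1 h left unused.
But electrophysiology block + 2×SAXS beamtime + calorimetry series fits in 47 h and reaches 155.
Every other selection either busts 47 h or exceeds an availability limit or fails to beat 155.

155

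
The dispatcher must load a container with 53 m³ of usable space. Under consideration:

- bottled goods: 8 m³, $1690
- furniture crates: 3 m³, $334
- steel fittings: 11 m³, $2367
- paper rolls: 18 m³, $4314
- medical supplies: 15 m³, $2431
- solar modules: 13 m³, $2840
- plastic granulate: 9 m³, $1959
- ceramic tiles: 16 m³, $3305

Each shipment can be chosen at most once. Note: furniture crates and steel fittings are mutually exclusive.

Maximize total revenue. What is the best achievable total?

11676

Filling by ratio: steel fittings + paper rolls + solar modules + plastic granulate for 11480, with 2 m³ left unused.
The 22 m³ tied up in solar modules and plastic granulate is better spent on bottled goods + ceramic tiles — total rises to 11676 (53 m³).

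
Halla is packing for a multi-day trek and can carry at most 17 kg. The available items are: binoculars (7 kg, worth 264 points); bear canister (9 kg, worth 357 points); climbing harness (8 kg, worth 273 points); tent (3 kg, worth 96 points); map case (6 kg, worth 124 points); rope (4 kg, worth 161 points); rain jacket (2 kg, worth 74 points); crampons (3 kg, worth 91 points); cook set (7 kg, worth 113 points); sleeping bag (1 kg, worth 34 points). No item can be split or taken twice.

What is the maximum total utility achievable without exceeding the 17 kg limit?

Taking the top-ratio items first gives bear canister + rope + rain jacket + sleeping bag for 626 (16 kg).
The 6 kg tied up in rope and rain jacket is better spent on binoculars — total rises to 655 (17 kg).

655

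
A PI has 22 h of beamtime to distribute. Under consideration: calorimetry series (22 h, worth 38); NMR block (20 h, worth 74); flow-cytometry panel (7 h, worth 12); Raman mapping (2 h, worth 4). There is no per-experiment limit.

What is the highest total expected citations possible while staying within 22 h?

NMR block + Raman mapping uses 22 of the 22 h and totals 78.
No other feasible combination exceeds 78.

78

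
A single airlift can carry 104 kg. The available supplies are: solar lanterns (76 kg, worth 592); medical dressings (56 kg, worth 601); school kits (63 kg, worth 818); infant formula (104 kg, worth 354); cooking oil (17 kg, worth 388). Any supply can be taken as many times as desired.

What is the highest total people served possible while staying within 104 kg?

Density check — cooking oil 22.82, school kits 12.98, medical dressings 10.73, solar lanterns 7.79 are the best per kg.
6×cooking oil uses 102 of the 104 kg and totals 2328.

2328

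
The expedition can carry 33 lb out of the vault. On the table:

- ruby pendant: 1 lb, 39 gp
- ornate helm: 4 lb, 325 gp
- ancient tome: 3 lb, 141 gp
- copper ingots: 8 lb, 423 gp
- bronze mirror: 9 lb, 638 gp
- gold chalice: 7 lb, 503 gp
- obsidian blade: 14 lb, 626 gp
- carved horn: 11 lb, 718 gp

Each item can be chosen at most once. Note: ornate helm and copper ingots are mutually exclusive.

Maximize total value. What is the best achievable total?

Ruby pendant + ornate helm + bronze mirror + gold chalice + carved horn uses 32 of the 33 lb and totals 2223.
No other feasible combination exceeds 2223.

2223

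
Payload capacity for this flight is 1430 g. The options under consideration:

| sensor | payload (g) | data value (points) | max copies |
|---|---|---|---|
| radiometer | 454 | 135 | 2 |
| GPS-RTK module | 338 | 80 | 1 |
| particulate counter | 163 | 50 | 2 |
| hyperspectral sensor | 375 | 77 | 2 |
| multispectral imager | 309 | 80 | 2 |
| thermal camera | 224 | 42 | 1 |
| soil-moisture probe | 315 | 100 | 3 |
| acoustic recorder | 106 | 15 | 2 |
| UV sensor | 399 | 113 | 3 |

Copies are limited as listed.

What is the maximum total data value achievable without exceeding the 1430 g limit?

A density-first pass picks 2×particulate counter + 3×soil-moisture probe + acoustic recorder — 415 at 1377 g.
Dropping 2×particulate counter and acoustic recorder frees 432 g; slotting in radiometer (454 g) lifts the total to 435 at 1399 g.
No other feasible combination exceeds 435.

435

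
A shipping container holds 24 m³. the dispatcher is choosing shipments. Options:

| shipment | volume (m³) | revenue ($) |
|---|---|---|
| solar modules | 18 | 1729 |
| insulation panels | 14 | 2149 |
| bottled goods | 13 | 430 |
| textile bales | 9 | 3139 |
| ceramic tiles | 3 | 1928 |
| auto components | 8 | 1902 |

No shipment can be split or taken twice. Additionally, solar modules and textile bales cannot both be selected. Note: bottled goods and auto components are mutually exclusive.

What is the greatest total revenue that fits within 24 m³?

6969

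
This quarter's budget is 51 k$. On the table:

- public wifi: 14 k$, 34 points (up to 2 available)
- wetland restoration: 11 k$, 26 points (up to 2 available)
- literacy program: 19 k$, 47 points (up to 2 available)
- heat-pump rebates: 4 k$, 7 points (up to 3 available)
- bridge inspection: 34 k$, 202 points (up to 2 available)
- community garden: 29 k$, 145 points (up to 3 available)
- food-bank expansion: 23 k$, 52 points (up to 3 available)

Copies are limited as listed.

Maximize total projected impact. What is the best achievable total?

236

Taking public wifi + bridge inspection: 48 k$ used, 236 in projected impact.
That's the maximum — no swap from here does better than 236.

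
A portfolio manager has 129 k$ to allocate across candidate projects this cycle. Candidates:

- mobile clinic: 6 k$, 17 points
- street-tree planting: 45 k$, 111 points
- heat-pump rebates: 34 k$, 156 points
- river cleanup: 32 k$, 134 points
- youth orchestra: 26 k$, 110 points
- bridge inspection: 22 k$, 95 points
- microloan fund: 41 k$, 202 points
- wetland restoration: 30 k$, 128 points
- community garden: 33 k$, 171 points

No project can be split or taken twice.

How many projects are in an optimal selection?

4

Best achievable projected impact is 602.
For example river cleanup + bridge inspection + microloan fund + community garden achieves it, using 128 k$.
All optima have 4 projects.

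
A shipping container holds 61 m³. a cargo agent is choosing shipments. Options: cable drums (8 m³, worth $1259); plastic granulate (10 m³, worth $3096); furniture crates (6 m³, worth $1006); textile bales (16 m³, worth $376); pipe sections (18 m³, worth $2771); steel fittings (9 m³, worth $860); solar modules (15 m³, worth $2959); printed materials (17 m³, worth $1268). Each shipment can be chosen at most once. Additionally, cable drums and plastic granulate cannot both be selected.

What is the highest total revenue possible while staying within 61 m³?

10692

Density check — plastic granulate 309.60, solar modules 197.27, furniture crates 167.67, cable drums 157.38 are the best per m³.
Taking plastic granulate + furniture crates + pipe sections + steel fittings + solar modules: 58 m³ used, 10692 in revenue.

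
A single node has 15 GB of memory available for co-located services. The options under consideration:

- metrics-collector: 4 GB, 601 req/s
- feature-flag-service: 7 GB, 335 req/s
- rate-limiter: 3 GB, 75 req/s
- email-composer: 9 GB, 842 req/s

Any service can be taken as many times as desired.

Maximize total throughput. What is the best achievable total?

1878

Best packing: 3×metrics-collector + rate-limiter — 15 GB, 1878 total.
Every other selection either busts 15 GB or fails to beat 1878.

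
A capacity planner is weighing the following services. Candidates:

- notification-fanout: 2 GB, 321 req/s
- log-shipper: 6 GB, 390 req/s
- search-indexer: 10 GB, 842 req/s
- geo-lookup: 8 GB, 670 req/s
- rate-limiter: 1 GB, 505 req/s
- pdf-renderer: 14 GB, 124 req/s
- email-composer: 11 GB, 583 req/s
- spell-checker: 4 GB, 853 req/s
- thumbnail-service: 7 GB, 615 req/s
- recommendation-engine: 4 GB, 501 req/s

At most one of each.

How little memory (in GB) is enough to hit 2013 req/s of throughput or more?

Minimise GB subject to total throughput ≥ 2013.
notification-fanout + rate-limiter + spell-checker + recommendation-engine: 2180 throughput at 11 GB.
No combination under 11 GB hits 2013.

11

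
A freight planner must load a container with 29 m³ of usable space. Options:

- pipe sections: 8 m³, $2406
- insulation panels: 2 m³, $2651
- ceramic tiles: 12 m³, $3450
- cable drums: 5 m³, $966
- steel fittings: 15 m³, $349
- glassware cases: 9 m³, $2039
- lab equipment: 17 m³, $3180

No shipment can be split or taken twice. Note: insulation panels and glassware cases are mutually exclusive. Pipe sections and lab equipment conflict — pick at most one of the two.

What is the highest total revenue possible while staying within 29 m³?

Best packing: pipe sections + insulation panels + ceramic tiles + cable drums — 27 m³, 9473 total.

9473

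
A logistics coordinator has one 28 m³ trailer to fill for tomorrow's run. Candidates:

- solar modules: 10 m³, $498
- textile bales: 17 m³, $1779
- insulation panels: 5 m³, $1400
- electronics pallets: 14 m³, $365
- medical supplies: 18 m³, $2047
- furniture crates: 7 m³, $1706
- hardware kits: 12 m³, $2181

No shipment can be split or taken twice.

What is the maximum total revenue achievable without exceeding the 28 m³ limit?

5287

Ranking by ratio (revenue/m³): insulation panels 280.00, furniture crates 243.71, hardware kits 181.75.
Taking insulation panels + furniture crates + hardware kits: 24 m³ used, 5287 in revenue.
The closest alternative, solar modules + insulation panels + hardware kits, reaches only 4079.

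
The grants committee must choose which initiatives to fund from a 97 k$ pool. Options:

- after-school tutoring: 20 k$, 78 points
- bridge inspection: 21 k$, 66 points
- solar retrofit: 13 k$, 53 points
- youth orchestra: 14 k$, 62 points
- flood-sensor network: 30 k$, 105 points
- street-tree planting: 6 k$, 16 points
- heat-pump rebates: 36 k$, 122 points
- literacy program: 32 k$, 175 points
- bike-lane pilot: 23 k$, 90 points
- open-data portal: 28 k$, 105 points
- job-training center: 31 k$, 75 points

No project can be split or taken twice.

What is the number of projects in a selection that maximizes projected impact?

4

Best achievable projected impact is 432.
For example youth orchestra + literacy program + bike-lane pilot + open-data portal achieves it, using 97 k$.
Any selection reaching 432 contains exactly 4 projects.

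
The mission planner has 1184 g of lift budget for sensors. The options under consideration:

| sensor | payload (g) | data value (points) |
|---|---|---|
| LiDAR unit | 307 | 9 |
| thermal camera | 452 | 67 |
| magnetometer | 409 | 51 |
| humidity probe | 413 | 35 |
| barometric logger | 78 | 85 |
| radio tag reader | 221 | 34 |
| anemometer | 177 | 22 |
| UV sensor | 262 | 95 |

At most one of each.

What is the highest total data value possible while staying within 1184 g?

Filling by ratio: thermal camera + barometric logger + radio tag reader + UV sensor for 281, with 171 g left unused.
The 452 g tied up in thermal camera is better spent on magnetometer + anemometer — total rises to 287 (1147 g).

287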